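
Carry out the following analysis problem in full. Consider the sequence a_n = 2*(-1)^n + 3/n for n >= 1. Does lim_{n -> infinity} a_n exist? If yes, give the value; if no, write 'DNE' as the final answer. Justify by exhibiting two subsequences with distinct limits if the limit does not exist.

Examine the behaviour of a_n along subsequences.
a_{2k} = 2 + 3/(2k) -> 2. a_{2k+1} = -2 + 3/(2k+1) -> -2.
Since these two subsequential limits are 2 and -2, distinct, the full sequence cannot converge (a convergent sequence has all subsequences tending to the same limit). So lim a_n does not exist.

DNE


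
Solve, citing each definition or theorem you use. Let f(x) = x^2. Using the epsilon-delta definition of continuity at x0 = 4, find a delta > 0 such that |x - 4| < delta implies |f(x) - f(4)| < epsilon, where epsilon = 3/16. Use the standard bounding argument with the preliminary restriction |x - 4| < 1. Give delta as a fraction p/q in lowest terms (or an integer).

Factor: |x^2 - (4)^2| = |x - 4| * |x + 4|.
Impose |x - 4| < 1 first. Then |x + 4| = |(x - 4) + 2*(4)| <= |x - 4| + 2*|4| < 1 + 8 = 9.
So |x^2 - (4)^2| < delta * 9.
We need delta * 9 <= 3/16, i.e. delta <= 3/16/9 = 1/48.
Since 1/48 < 1, this is tighter than 1; take delta = 1/48.
So delta = 1/48 works.

1/48


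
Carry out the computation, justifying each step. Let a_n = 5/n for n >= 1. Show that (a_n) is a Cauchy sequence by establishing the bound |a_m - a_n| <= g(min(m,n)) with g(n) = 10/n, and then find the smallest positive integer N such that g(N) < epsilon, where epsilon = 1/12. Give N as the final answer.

For any m, n >= 1, by the triangle inequality:
|a_m - a_n| = |5/m - 5/n| <= 5*1/m + 5*1/n <= 10/min(m,n).
So g(n) = 10/n bounds the Cauchy difference. Since g(n) -> 0, (a_n) is Cauchy.
Now solve g(N) < 1/12: 10/N < 1/12 <=> N > 10 / (1/12) = 120.
The smallest integer strictly greater than 120 is N = 121.
Check: g(121) = 10/121 = 10/121 < 1/12; g(120) = 1/12 >= 1/12. So N = 121.

121


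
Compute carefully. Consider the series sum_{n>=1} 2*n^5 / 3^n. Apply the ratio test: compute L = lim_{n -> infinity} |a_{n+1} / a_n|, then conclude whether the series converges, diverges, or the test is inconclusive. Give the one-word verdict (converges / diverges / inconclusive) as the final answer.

Let a_n denote the general term. Form the ratio a_{n+1}/a_n and simplify:
a_{n+1}/a_n = (n + 1)^5/(3*n^5)
Take the limit as n -> infinity: L = 1/3.
Since L = 1/3 < 1, the ratio test implies the series converges.

converges


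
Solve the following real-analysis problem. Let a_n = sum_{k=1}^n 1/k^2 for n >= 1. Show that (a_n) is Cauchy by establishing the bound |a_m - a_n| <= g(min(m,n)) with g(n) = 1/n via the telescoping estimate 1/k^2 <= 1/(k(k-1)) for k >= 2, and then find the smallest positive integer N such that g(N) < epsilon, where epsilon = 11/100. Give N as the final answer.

For m > n >= 1: |a_m - a_n| = sum_{k=n+1}^m 1/k^2.
Use 1/k^2 <= 1/(k(k-1)) = 1/(k-1) - 1/k for k >= 2:
sum_{k=n+1}^m 1/k^2 <= sum_{k=n+1}^m (1/(k-1) - 1/k) = 1/n - 1/m <= 1/n.
By symmetry the same bound holds with n,m swapped, so |a_m - a_n| <= 1/min(m,n) = g(min(m,n)). Since g(n) -> 0, (a_n) is Cauchy.
Now solve g(N) < 11/100: 1/N < 11/100 <=> N > 1/(11/100) = 100/11.
The smallest integer strictly greater than 100/11 is N = 10.
Check: g(10) = 1/10 < 11/100; g(9) = 1/9 >= 11/100. So N = 10.

10


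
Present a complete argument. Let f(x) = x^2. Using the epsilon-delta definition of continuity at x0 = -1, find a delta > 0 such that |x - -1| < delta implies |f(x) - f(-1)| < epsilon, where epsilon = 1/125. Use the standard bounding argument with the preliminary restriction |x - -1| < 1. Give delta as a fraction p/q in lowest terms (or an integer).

Factor: |x^2 - (-1)^2| = |x - -1| * |x + -1|.
Impose |x - -1| < 1 first. Then |x + -1| = |(x - -1) + 2*(-1)| <= |x - -1| + 2*|-1| < 1 + 2 = 3.
So |x^2 - (-1)^2| < delta * 3.
We need delta * 3 <= 1/125, i.e. delta <= 1/125/3 = 1/375.
Since 1/375 < 1, this is tighter than 1; take delta = 1/375.
So delta = 1/375 works.

1/375


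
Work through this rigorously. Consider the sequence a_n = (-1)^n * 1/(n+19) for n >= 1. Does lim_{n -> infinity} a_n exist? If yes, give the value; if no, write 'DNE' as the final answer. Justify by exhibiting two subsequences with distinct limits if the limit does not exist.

Examine the behaviour of a_n along subsequences.
Even-n subsequence a_{2k} = 1/(2k+19) -> 0. Odd-n subsequence a_{2k+1} = -1/(2k+20) -> 0. Both tend to 0, which suggests the limit is 0; verify directly.
|a_n - 0| = 1/(n+19) < 1/n for every n >= 1.
Given epsilon > 0, choose a positive integer N > 1/epsilon. Then for all n >= N, |a_n| < 1/n <= 1/N < epsilon.
So by the definition of the limit, lim a_n exists and equals 0.

0


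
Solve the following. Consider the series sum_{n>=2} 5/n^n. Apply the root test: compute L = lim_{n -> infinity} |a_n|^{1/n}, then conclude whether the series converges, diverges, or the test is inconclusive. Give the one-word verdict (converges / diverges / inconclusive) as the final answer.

Let a_n denote the general term. Form |a_n|^(1/n) and simplify:
|a_n|^(1/n) = 5^(1/n)/n
Take the limit as n -> infinity: L = 0.
Since L = 0 < 1, the root test implies convergence.

converges


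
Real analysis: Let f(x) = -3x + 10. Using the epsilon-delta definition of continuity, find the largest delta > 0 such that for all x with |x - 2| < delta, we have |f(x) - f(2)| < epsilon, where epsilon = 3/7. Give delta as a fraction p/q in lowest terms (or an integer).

We compute f(2) = -3*(2) + 10 = 4.
|f(x) - f(2)| = |-3x + 10 - (4)| = |-3(x - 2)| = 3|x - 2|.
We need 3|x - 2| < 3/7, i.e. |x - 2| < 3/7 / 3 = 1/7.
So any delta <= 1/7 works. Conversely, if delta > 1/7, then x = 2 + 1/7 satisfies |x - 2| = 1/7 < delta but |f(x) - f(2)| = 3 * 1/7 = 3/7, which is not < 3/7; so no larger delta works.
Hence the largest such delta is 1/7.

1/7


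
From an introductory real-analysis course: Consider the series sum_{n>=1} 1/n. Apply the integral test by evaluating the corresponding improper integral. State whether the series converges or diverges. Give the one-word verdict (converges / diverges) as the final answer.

Let f(x) = 1/x. Then f is positive, continuous, and decreasing on [1, infinity), so the integral test applies.
Compute the improper integral int_{1}^infinity f(x) dx:
  antiderivative F(x) = log(x).
  As x -> infinity, log(x) -> infinity.
  So int = infinity - log(1) = infinity. By the integral test, the series diverges.

diverges


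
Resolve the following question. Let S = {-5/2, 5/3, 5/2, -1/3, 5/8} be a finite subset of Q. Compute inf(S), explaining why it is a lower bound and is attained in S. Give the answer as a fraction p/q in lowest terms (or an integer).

S is finite, so inf(S) = min(S).
Sorted increasing:
-5/2, -1/3, 5/8, 5/3, 5/2
The extremum is -5/2.
For every x in S, x >= -5/2. And -5/2 is in S, so it is attained.
Therefore inf(S) = -5/2.

-5/2


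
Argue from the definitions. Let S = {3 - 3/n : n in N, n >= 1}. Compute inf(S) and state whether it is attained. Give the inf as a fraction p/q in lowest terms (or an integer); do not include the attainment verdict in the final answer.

Analysis:
- Values: 0, 3/2, 2, 9/4, ... strictly increasing.
- Minimum is 0 (n=1); inf = 0 (attained).
- 3 - 3/n -> 3 from below; sup = 3, not attained.
Conclusion: inf(S) = 0, attained in S.

0


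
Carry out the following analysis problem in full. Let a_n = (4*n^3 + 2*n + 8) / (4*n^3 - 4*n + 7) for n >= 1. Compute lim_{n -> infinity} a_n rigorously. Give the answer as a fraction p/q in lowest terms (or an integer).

Divide numerator and denominator by n^3, the highest power:
numerator / n^3 = 4 + 2/n^2 + 8/n^3
denominator / n^3 = 4 - 4/n^2 + 7/n^3
As n -> infinity, all terms of the form c/n^k (k >= 1) tend to 0.
So numerator / n^3 -> 4 and denominator / n^3 -> 4.
Therefore lim a_n = 1.

1


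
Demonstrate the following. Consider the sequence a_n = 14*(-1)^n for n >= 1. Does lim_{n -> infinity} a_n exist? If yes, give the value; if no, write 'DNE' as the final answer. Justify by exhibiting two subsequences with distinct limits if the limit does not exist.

Examine the behaviour of a_n along subsequences.
Even-n subsequence a_{2k} = 14 -> 14. Odd-n subsequence a_{2k+1} = -14 -> -14.
Since these two subsequential limits are 14 and -14, distinct, the full sequence cannot converge (a convergent sequence has all subsequences tending to the same limit). So lim a_n does not exist.

DNE


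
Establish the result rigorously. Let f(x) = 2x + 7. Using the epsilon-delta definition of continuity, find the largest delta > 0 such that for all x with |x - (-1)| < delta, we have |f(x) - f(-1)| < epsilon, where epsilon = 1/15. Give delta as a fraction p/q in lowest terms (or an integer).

We compute f(-1) = 2*(-1) + 7 = 5.
|f(x) - f(-1)| = |2x + 7 - (5)| = |2(x - (-1))| = 2|x - (-1)|.
We need 2|x - (-1)| < 1/15, i.e. |x - (-1)| < 1/15 / 2 = 1/30.
So any delta <= 1/30 works. Conversely, if delta > 1/30, then x = -1 + 1/30 satisfies |x - (-1)| = 1/30 < delta but |f(x) - f(-1)| = 2 * 1/30 = 1/15, which is not < 1/15; so no larger delta works.
Hence the largest such delta is 1/30.

1/30


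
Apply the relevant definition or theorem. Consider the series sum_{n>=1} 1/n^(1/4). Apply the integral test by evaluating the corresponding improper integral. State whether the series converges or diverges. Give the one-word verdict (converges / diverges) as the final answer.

Let f(x) = x^(-1/4). Then f is positive, continuous, and decreasing on [1, infinity), so the integral test applies.
Compute the improper integral int_{1}^infinity f(x) dx:
  antiderivative F(x) = 4*x^(3/4)/3.
  As x -> infinity, F(x) -> infinity (since p = 1/4 < 1).
  So the integral diverges. By the integral test, the series diverges.

diverges


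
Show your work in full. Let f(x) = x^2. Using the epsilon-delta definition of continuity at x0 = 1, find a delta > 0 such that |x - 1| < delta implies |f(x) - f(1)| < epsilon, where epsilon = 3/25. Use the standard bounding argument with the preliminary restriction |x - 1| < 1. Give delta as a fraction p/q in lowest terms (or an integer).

Factor: |x^2 - (1)^2| = |x - 1| * |x + 1|.
Impose |x - 1| < 1 first. Then |x + 1| = |(x - 1) + 2*(1)| <= |x - 1| + 2*|1| < 1 + 2 = 3.
So |x^2 - (1)^2| < delta * 3.
We need delta * 3 <= 3/25, i.e. delta <= 3/25/3 = 1/25.
Since 1/25 < 1, this is tighter than 1; take delta = 1/25.
So delta = 1/25 works.

1/25


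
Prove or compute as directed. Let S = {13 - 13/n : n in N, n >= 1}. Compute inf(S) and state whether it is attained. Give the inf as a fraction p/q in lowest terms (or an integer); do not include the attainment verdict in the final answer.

Analysis:
- Values: 0, 13/2, 26/3, 39/4, ... strictly increasing.
- Minimum is 0 (n=1); inf = 0 (attained).
- 13 - 13/n -> 13 from below; sup = 13, not attained.
Conclusion: inf(S) = 0, attained in S.

0


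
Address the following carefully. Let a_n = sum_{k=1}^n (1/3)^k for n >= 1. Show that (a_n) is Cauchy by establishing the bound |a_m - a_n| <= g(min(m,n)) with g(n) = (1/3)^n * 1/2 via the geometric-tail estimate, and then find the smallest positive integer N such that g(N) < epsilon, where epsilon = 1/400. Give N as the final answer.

For m > n >= 1: |a_m - a_n| = sum_{k=n+1}^m (1/3)^k < sum_{k=n+1}^infinity (1/3)^k = (1/3)^(n+1) / (1 - 1/3) = (1/3)^n * (1/3) * (3/2) = (1/3)^n * 1/2.
So g(n) = (1/3)^n / 2. Since g(n) -> 0, (a_n) is Cauchy.
Now solve g(N) < 1/400: (1/3)^N / 2 < 1/400 <=> 3^N > 1 / (2 * 1/400) = 200.
Check powers of 3: 3^4 = 81 <= 200, 3^5 = 243 > 200.
So the smallest such N is 5. Check: g(5) = 1/(2 * 243) = 1/486 < 1/400.

5


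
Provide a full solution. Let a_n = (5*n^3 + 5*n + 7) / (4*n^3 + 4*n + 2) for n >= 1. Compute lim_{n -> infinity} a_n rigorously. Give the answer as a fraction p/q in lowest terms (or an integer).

Divide numerator and denominator by n^3, the highest power:
numerator / n^3 = 5 + 5/n^2 + 7/n^3
denominator / n^3 = 4 + 4/n^2 + 2/n^3
As n -> infinity, all terms of the form c/n^k (k >= 1) tend to 0.
So numerator / n^3 -> 5 and denominator / n^3 -> 4.
Therefore lim a_n = 5/4.

5/4


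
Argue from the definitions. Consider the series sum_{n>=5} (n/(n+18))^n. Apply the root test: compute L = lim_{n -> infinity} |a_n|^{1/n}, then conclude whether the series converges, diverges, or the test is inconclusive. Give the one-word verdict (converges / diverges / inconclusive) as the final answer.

Let a_n denote the general term. Form |a_n|^(1/n) and simplify:
|a_n|^(1/n) = n/(n + 18)
Take the limit as n -> infinity: L = 1.
Since L = 1, the root test is inconclusive. (In fact a_n = (n/(n+18))^n -> e^(-18) != 0, so the nth-term test shows divergence; but the root test itself gives no conclusion.)

inconclusive


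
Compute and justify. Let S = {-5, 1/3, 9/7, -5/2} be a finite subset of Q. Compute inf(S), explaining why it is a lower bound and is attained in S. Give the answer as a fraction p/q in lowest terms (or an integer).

S is finite, so inf(S) = min(S).
Sorted increasing:
-5, -5/2, 1/3, 9/7
The extremum is -5.
For every x in S, x >= -5. And -5 is in S, so it is attained.
Therefore inf(S) = -5.

-5


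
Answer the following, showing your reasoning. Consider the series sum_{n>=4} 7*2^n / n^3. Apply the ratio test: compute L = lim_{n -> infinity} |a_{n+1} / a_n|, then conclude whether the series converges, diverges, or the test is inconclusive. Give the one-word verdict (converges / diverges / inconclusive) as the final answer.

Let a_n denote the general term. Form the ratio a_{n+1}/a_n and simplify:
a_{n+1}/a_n = 2*n^3/(n + 1)^3
Take the limit as n -> infinity: L = 2.
Since L = 2 > 1 (or L = infinity), the ratio test implies the series diverges.

diverges


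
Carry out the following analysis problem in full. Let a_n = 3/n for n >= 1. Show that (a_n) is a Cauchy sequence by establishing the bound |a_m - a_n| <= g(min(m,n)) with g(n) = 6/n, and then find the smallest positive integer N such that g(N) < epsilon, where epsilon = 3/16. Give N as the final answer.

For any m, n >= 1, by the triangle inequality:
|a_m - a_n| = |3/m - 3/n| <= 3*1/m + 3*1/n <= 6/min(m,n).
So g(n) = 6/n bounds the Cauchy difference. Since g(n) -> 0, (a_n) is Cauchy.
Now solve g(N) < 3/16: 6/N < 3/16 <=> N > 6 / (3/16) = 32.
The smallest integer strictly greater than 32 is N = 33.
Check: g(33) = 6/33 = 2/11 < 3/16; g(32) = 3/16 >= 3/16. So N = 33.

33


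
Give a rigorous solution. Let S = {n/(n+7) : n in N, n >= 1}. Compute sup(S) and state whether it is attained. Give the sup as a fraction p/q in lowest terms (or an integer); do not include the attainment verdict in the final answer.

Analysis:
- Values: 1/8, 2/9, 3/10, 4/11, ... strictly increasing.
- Minimum is 1/8 (n=1); inf = 1/8 (attained).
- n/(n+7) = 1 - 7/(n+7) -> 1 from below as n -> infinity, and never equals 1.
- So sup = 1 (not attained).
Conclusion: sup(S) = 1, not attained in S.

1


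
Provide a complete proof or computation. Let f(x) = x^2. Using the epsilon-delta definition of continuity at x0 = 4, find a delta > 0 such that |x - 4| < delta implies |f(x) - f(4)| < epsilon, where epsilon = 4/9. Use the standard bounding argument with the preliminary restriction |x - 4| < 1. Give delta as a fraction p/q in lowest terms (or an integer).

Factor: |x^2 - (4)^2| = |x - 4| * |x + 4|.
Impose |x - 4| < 1 first. Then |x + 4| = |(x - 4) + 2*(4)| <= |x - 4| + 2*|4| < 1 + 8 = 9.
So |x^2 - (4)^2| < delta * 9.
We need delta * 9 <= 4/9, i.e. delta <= 4/9/9 = 4/81.
Since 4/81 < 1, this is tighter than 1; take delta = 4/81.
So delta = 4/81 works.

4/81


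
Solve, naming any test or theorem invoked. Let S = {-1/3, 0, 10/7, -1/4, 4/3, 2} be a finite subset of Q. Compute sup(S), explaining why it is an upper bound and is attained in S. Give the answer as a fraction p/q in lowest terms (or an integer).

S is finite, so sup(S) = max(S).
Sorted decreasing:
2, 10/7, 4/3, 0, -1/4, -1/3
The extremum is 2.
For every x in S, x <= 2. And 2 is in S, so it is attained.
Therefore sup(S) = 2.

2


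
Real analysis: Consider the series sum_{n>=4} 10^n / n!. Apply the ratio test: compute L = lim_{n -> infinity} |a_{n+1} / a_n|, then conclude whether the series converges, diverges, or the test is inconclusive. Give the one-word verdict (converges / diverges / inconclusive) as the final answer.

Let a_n denote the general term. Form the ratio a_{n+1}/a_n and simplify:
a_{n+1}/a_n = 10/(n + 1)
Take the limit as n -> infinity: L = 0.
Since L = 0 < 1, the ratio test implies the series converges.

converges


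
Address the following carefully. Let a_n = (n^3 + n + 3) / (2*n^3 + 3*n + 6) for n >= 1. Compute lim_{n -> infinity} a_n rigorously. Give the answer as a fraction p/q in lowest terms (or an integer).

Divide numerator and denominator by n^3, the highest power:
numerator / n^3 = 1 + n^(-2) + 3/n^3
denominator / n^3 = 2 + 3/n^2 + 6/n^3
As n -> infinity, all terms of the form c/n^k (k >= 1) tend to 0.
So numerator / n^3 -> 1 and denominator / n^3 -> 2.
Therefore lim a_n = 1/2.

1/2


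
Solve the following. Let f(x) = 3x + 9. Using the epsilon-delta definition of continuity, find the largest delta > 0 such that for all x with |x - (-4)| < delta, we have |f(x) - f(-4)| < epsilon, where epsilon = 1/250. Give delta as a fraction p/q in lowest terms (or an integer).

We compute f(-4) = 3*(-4) + 9 = -3.
|f(x) - f(-4)| = |3x + 9 - (-3)| = |3(x - (-4))| = 3|x - (-4)|.
We need 3|x - (-4)| < 1/250, i.e. |x - (-4)| < 1/250 / 3 = 1/750.
So any delta <= 1/750 works. Conversely, if delta > 1/750, then x = -4 + 1/750 satisfies |x - (-4)| = 1/750 < delta but |f(x) - f(-4)| = 3 * 1/750 = 1/250, which is not < 1/250; so no larger delta works.
Hence the largest such delta is 1/750.

1/750


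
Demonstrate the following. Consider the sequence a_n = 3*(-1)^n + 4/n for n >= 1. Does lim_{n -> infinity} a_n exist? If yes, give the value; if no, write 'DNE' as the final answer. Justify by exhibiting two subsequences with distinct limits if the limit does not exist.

Examine the behaviour of a_n along subsequences.
a_{2k} = 3 + 4/(2k) -> 3. a_{2k+1} = -3 + 4/(2k+1) -> -3.
Since these two subsequential limits are 3 and -3, distinct, the full sequence cannot converge (a convergent sequence has all subsequences tending to the same limit). So lim a_n does not exist.

DNE


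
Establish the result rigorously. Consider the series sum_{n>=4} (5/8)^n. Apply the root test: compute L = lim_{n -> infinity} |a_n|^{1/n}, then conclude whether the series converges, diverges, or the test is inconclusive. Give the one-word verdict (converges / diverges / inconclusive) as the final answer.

Let a_n denote the general term. Form |a_n|^(1/n) and simplify:
|a_n|^(1/n) = 5/8
Take the limit as n -> infinity: L = 5/8.
Since L = 5/8 < 1, the root test implies convergence.

converges


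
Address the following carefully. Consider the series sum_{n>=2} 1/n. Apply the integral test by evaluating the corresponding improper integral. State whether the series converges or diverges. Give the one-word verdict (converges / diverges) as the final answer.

Let f(x) = 1/x. Then f is positive, continuous, and decreasing on [2, infinity), so the integral test applies.
Compute the improper integral int_{2}^infinity f(x) dx:
  antiderivative F(x) = log(x).
  As x -> infinity, log(x) -> infinity.
  So int = infinity - log(2) = infinity. By the integral test, the series diverges.

diverges


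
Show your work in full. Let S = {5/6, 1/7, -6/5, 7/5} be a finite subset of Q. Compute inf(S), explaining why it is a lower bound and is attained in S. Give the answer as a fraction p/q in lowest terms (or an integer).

S is finite, so inf(S) = min(S).
Sorted increasing:
-6/5, 1/7, 5/6, 7/5
The extremum is -6/5.
For every x in S, x >= -6/5. And -6/5 is in S, so it is attained.
Therefore inf(S) = -6/5.

-6/5


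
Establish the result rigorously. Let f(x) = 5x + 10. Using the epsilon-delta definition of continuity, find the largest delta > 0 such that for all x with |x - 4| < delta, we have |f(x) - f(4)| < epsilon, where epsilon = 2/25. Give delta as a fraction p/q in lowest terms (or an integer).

We compute f(4) = 5*(4) + 10 = 30.
|f(x) - f(4)| = |5x + 10 - (30)| = |5(x - 4)| = 5|x - 4|.
We need 5|x - 4| < 2/25, i.e. |x - 4| < 2/25 / 5 = 2/125.
So any delta <= 2/125 works. Conversely, if delta > 2/125, then x = 4 + 2/125 satisfies |x - 4| = 2/125 < delta but |f(x) - f(4)| = 5 * 2/125 = 2/25, which is not < 2/25; so no larger delta works.
Hence the largest such delta is 2/125.

2/125


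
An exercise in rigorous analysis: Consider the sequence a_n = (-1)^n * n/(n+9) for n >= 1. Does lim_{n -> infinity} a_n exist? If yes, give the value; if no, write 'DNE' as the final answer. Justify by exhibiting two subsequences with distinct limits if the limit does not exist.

Examine the behaviour of a_n along subsequences.
a_{2k} = 2k/(2k+9) -> 1. a_{2k+1} = -(2k+1)/(2k+10) -> -1.
Since these two subsequential limits are 1 and -1, distinct, the full sequence cannot converge (a convergent sequence has all subsequences tending to the same limit). So lim a_n does not exist.

DNE


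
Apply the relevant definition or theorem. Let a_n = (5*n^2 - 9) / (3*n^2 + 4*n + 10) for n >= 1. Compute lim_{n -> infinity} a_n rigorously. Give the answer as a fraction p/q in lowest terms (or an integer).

Divide numerator and denominator by n^2, the highest power:
numerator / n^2 = 5 - 9/n^2
denominator / n^2 = 3 + 4/n + 10/n^2
As n -> infinity, all terms of the form c/n^k (k >= 1) tend to 0.
So numerator / n^2 -> 5 and denominator / n^2 -> 3.
Therefore lim a_n = 5/3.

5/3


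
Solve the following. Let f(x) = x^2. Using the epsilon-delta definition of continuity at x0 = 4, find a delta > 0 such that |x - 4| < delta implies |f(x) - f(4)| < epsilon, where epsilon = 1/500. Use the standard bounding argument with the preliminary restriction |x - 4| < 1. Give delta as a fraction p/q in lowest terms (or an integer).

Factor: |x^2 - (4)^2| = |x - 4| * |x + 4|.
Impose |x - 4| < 1 first. Then |x + 4| = |(x - 4) + 2*(4)| <= |x - 4| + 2*|4| < 1 + 8 = 9.
So |x^2 - (4)^2| < delta * 9.
We need delta * 9 <= 1/500, i.e. delta <= 1/500/9 = 1/4500.
Since 1/4500 < 1, this is tighter than 1; take delta = 1/4500.
So delta = 1/4500 works.

1/4500


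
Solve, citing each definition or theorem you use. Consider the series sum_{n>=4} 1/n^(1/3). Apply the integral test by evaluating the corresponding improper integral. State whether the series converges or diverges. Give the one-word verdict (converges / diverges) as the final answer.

Let f(x) = x^(-1/3). Then f is positive, continuous, and decreasing on [4, infinity), so the integral test applies.
Compute the improper integral int_{4}^infinity f(x) dx:
  antiderivative F(x) = 3*x^(2/3)/2.
  As x -> infinity, F(x) -> infinity (since p = 1/3 < 1).
  So the integral diverges. By the integral test, the series diverges.

diverges


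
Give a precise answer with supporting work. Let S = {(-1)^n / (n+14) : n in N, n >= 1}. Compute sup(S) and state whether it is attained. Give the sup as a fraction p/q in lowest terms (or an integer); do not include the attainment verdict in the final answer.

Analysis:
- Values: -1/15, 1/16, -1/17, 1/18, -1/19, ...
- Positive terms (even n): 1/(2+14), 1/(4+14), ... decreasing -> max = 1/16 (n=2).
- Negative terms (odd n): -1/(1+14), -1/(3+14), ... increasing -> min = -1/15 (n=1).
- So sup = 1/16 (attained at n=2); inf = -1/15 (attained at n=1).
Conclusion: sup(S) = 1/16, attained in S.

1/16


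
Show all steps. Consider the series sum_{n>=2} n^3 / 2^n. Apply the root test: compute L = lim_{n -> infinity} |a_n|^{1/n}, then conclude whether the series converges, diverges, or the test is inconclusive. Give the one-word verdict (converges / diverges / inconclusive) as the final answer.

Let a_n denote the general term. Form |a_n|^(1/n) and simplify:
|a_n|^(1/n) = n^(3/n)/2
Take the limit as n -> infinity: L = 1/2.
Since L = 1/2 < 1, the root test implies convergence.

converges


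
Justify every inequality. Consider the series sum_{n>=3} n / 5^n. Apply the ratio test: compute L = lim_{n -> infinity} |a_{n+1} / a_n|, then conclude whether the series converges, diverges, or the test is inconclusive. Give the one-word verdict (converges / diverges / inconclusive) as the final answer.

Let a_n denote the general term. Form the ratio a_{n+1}/a_n and simplify:
a_{n+1}/a_n = (n + 1)/(5*n)
Take the limit as n -> infinity: L = 1/5.
Since L = 1/5 < 1, the ratio test implies the series converges.

converges


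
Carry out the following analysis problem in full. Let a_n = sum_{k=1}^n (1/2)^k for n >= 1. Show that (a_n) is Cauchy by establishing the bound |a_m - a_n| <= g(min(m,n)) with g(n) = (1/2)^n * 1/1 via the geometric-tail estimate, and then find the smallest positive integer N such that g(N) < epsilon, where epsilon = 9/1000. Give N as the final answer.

For m > n >= 1: |a_m - a_n| = sum_{k=n+1}^m (1/2)^k < sum_{k=n+1}^infinity (1/2)^k = (1/2)^(n+1) / (1 - 1/2) = (1/2)^n * (1/2) * (2/1) = (1/2)^n * 1/1.
So g(n) = (1/2)^n / 1. Since g(n) -> 0, (a_n) is Cauchy.
Now solve g(N) < 9/1000: (1/2)^N / 1 < 9/1000 <=> 2^N > 1 / (1 * 9/1000) = 1000/9.
Check powers of 2: 2^6 = 64 <= 1000/9, 2^7 = 128 > 1000/9.
So the smallest such N is 7. Check: g(7) = 1/(1 * 128) = 1/128 < 9/1000.

7


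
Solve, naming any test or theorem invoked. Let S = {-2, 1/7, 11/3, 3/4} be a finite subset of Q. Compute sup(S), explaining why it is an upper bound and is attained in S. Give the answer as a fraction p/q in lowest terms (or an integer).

S is finite, so sup(S) = max(S).
Sorted decreasing:
11/3, 3/4, 1/7, -2
The extremum is 11/3.
For every x in S, x <= 11/3. And 11/3 is in S, so it is attained.
Therefore sup(S) = 11/3.

11/3


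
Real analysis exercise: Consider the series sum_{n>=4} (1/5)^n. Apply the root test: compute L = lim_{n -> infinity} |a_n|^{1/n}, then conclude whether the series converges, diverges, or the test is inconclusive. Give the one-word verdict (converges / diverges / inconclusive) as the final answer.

Let a_n denote the general term. Form |a_n|^(1/n) and simplify:
|a_n|^(1/n) = 1/5
Take the limit as n -> infinity: L = 1/5.
Since L = 1/5 < 1, the root test implies convergence.

converges


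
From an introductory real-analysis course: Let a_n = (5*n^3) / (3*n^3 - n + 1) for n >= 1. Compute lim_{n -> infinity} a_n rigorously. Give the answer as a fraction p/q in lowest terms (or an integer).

Divide numerator and denominator by n^3, the highest power:
numerator / n^3 = 5
denominator / n^3 = 3 - 1/n^2 + n^(-3)
As n -> infinity, all terms of the form c/n^k (k >= 1) tend to 0.
So numerator / n^3 -> 5 and denominator / n^3 -> 3.
Therefore lim a_n = 5/3.

5/3


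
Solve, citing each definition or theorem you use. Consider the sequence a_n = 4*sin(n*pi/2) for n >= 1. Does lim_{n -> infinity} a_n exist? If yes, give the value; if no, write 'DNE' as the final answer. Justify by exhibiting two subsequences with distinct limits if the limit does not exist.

Examine the behaviour of a_n along subsequences.
a_{4k+1} = 4*sin(pi/2 + 2k*pi) = 4 -> 4. a_{4k+3} = 4*sin(3pi/2 + 2k*pi) = -4 -> -4.
Since these two subsequential limits are 4 and -4, distinct, the full sequence cannot converge (a convergent sequence has all subsequences tending to the same limit). So lim a_n does not exist.

DNE


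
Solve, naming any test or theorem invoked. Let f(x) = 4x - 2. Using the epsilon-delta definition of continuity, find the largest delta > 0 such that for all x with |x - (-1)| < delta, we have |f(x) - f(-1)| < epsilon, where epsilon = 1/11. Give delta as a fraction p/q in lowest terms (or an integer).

We compute f(-1) = 4*(-1) - 2 = -6.
|f(x) - f(-1)| = |4x - 2 - (-6)| = |4(x - (-1))| = 4|x - (-1)|.
We need 4|x - (-1)| < 1/11, i.e. |x - (-1)| < 1/11 / 4 = 1/44.
So any delta <= 1/44 works. Conversely, if delta > 1/44, then x = -1 + 1/44 satisfies |x - (-1)| = 1/44 < delta but |f(x) - f(-1)| = 4 * 1/44 = 1/11, which is not < 1/11; so no larger delta works.
Hence the largest such delta is 1/44.

1/44


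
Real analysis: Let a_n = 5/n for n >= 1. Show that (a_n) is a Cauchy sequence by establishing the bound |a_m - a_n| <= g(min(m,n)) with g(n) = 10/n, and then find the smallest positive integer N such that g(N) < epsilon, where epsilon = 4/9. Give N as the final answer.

For any m, n >= 1, by the triangle inequality:
|a_m - a_n| = |5/m - 5/n| <= 5*1/m + 5*1/n <= 10/min(m,n).
So g(n) = 10/n bounds the Cauchy difference. Since g(n) -> 0, (a_n) is Cauchy.
Now solve g(N) < 4/9: 10/N < 4/9 <=> N > 10 / (4/9) = 45/2.
The smallest integer strictly greater than 45/2 is N = 23.
Check: g(23) = 10/23 = 10/23 < 4/9; g(22) = 5/11 >= 4/9. So N = 23.

23


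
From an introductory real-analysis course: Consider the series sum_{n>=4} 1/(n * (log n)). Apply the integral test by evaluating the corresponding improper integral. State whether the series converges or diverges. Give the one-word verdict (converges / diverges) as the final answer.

Let f(x) = 1/(x*log(x)). Then f is positive, continuous, and decreasing on [4, infinity), so the integral test applies.
Compute the improper integral int_{4}^infinity f(x) dx:
  antiderivative F(x) = log(log(x)).
  F(x) = log(log(x)) -> infinity as x -> infinity. The integral diverges, so by the integral test, the series diverges.

diverges


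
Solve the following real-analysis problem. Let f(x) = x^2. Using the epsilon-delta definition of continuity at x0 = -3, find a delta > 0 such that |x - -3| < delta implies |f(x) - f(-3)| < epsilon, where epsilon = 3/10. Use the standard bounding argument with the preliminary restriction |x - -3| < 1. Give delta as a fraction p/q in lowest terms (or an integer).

Factor: |x^2 - (-3)^2| = |x - -3| * |x + -3|.
Impose |x - -3| < 1 first. Then |x + -3| = |(x - -3) + 2*(-3)| <= |x - -3| + 2*|-3| < 1 + 6 = 7.
So |x^2 - (-3)^2| < delta * 7.
We need delta * 7 <= 3/10, i.e. delta <= 3/10/7 = 3/70.
Since 3/70 < 1, this is tighter than 1; take delta = 3/70.
So delta = 3/70 works.

3/70


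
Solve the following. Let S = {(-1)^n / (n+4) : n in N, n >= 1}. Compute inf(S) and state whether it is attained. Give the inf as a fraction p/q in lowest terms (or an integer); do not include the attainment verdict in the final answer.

Analysis:
- Values: -1/5, 1/6, -1/7, 1/8, -1/9, ...
- Positive terms (even n): 1/(2+4), 1/(4+4), ... decreasing -> max = 1/6 (n=2).
- Negative terms (odd n): -1/(1+4), -1/(3+4), ... increasing -> min = -1/5 (n=1).
- So sup = 1/6 (attained at n=2); inf = -1/5 (attained at n=1).
Conclusion: inf(S) = -1/5, attained in S.

-1/5


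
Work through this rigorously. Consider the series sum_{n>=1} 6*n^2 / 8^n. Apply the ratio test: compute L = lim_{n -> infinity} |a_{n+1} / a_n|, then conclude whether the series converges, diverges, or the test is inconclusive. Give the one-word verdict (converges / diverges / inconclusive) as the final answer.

Let a_n denote the general term. Form the ratio a_{n+1}/a_n and simplify:
a_{n+1}/a_n = (n + 1)^2/(8*n^2)
Take the limit as n -> infinity: L = 1/8.
Since L = 1/8 < 1, the ratio test implies the series converges.

converges


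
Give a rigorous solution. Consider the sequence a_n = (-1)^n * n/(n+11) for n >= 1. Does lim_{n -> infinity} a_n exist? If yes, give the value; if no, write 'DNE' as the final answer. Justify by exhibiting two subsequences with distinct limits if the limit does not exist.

Examine the behaviour of a_n along subsequences.
a_{2k} = 2k/(2k+11) -> 1. a_{2k+1} = -(2k+1)/(2k+12) -> -1.
Since these two subsequential limits are 1 and -1, distinct, the full sequence cannot converge (a convergent sequence has all subsequences tending to the same limit). So lim a_n does not exist.

DNE


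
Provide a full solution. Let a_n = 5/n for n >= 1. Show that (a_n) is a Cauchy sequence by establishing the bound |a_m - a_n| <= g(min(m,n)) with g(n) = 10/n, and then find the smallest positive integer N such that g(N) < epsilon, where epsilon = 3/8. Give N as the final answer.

For any m, n >= 1, by the triangle inequality:
|a_m - a_n| = |5/m - 5/n| <= 5*1/m + 5*1/n <= 10/min(m,n).
So g(n) = 10/n bounds the Cauchy difference. Since g(n) -> 0, (a_n) is Cauchy.
Now solve g(N) < 3/8: 10/N < 3/8 <=> N > 10 / (3/8) = 80/3.
The smallest integer strictly greater than 80/3 is N = 27.
Check: g(27) = 10/27 = 10/27 < 3/8; g(26) = 5/13 >= 3/8. So N = 27.

27


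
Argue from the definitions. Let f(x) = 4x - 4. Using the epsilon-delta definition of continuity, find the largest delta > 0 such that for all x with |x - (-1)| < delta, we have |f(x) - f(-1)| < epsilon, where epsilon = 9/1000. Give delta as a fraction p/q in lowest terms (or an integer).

We compute f(-1) = 4*(-1) - 4 = -8.
|f(x) - f(-1)| = |4x - 4 - (-8)| = |4(x - (-1))| = 4|x - (-1)|.
We need 4|x - (-1)| < 9/1000, i.e. |x - (-1)| < 9/1000 / 4 = 9/4000.
So any delta <= 9/4000 works. Conversely, if delta > 9/4000, then x = -1 + 9/4000 satisfies |x - (-1)| = 9/4000 < delta but |f(x) - f(-1)| = 4 * 9/4000 = 9/1000, which is not < 9/1000; so no larger delta works.
Hence the largest such delta is 9/4000.

9/4000


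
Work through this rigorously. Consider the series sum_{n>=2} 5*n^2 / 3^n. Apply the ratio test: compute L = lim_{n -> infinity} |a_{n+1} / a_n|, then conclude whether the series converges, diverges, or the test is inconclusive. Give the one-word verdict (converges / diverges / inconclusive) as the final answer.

Let a_n denote the general term. Form the ratio a_{n+1}/a_n and simplify:
a_{n+1}/a_n = (n + 1)^2/(3*n^2)
Take the limit as n -> infinity: L = 1/3.
Since L = 1/3 < 1, the ratio test implies the series converges.

converges


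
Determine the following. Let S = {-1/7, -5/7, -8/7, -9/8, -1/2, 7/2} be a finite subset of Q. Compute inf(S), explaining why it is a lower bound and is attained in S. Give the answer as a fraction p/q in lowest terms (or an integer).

S is finite, so inf(S) = min(S).
Sorted increasing:
-8/7, -9/8, -5/7, -1/2, -1/7, 7/2
The extremum is -8/7.
For every x in S, x >= -8/7. And -8/7 is in S, so it is attained.
Therefore inf(S) = -8/7.

-8/7


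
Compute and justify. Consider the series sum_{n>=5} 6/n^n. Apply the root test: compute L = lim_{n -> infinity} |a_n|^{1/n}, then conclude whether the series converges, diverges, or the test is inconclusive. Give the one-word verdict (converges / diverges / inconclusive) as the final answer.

Let a_n denote the general term. Form |a_n|^(1/n) and simplify:
|a_n|^(1/n) = 6^(1/n)/n
Take the limit as n -> infinity: L = 0.
Since L = 0 < 1, the root test implies convergence.

converges


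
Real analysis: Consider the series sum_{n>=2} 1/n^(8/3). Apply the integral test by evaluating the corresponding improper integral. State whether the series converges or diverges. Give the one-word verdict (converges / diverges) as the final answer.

Let f(x) = x^(-8/3). Then f is positive, continuous, and decreasing on [2, infinity), so the integral test applies.
Compute the improper integral int_{2}^infinity f(x) dx:
  antiderivative F(x) = -3/(5*x^(5/3)).
  As x -> infinity, F(x) -> 0 (since p = 8/3 > 1).
  So int = F(infinity) - F(2) = 0 - (-3*2^(1/3)/20) = 3*2^(1/3)/20.
  Finite, so by the integral test, the series converges.

converges


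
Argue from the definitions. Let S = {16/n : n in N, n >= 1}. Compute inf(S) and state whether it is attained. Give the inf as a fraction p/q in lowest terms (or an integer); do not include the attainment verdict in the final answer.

Analysis:
- Values: 16, 8, 16/3, 4, ... strictly decreasing.
- The maximum is 16 (n=1); sup = 16 (attained).
- The set is bounded below by 0; 16/n -> 0 so 0 is the greatest lower bound.
- 0 is not in the set, so inf = 0 is not attained.
Conclusion: inf(S) = 0, not attained in S.

0


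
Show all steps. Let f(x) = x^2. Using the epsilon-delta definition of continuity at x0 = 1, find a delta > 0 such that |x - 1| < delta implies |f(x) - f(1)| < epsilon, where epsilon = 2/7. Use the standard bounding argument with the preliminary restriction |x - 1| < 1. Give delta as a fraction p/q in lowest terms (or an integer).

Factor: |x^2 - (1)^2| = |x - 1| * |x + 1|.
Impose |x - 1| < 1 first. Then |x + 1| = |(x - 1) + 2*(1)| <= |x - 1| + 2*|1| < 1 + 2 = 3.
So |x^2 - (1)^2| < delta * 3.
We need delta * 3 <= 2/7, i.e. delta <= 2/7/3 = 2/21.
Since 2/21 < 1, this is tighter than 1; take delta = 2/21.
So delta = 2/21 works.

2/21


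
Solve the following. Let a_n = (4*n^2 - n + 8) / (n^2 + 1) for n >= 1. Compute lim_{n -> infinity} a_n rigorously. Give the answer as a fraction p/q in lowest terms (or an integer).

Divide numerator and denominator by n^2, the highest power:
numerator / n^2 = 4 - 1/n + 8/n^2
denominator / n^2 = 1 + n^(-2)
As n -> infinity, all terms of the form c/n^k (k >= 1) tend to 0.
So numerator / n^2 -> 4 and denominator / n^2 -> 1.
Therefore lim a_n = 4.

4


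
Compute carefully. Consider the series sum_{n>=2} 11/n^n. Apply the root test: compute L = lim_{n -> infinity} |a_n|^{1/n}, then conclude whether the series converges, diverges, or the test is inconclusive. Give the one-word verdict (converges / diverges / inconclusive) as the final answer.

Let a_n denote the general term. Form |a_n|^(1/n) and simplify:
|a_n|^(1/n) = 11^(1/n)/n
Take the limit as n -> infinity: L = 0.
Since L = 0 < 1, the root test implies convergence.

converges


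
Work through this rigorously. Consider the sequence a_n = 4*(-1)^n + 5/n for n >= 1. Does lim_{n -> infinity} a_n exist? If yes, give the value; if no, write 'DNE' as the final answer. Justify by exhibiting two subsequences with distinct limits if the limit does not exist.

Examine the behaviour of a_n along subsequences.
a_{2k} = 4 + 5/(2k) -> 4. a_{2k+1} = -4 + 5/(2k+1) -> -4.
Since these two subsequential limits are 4 and -4, distinct, the full sequence cannot converge (a convergent sequence has all subsequences tending to the same limit). So lim a_n does not exist.

DNE


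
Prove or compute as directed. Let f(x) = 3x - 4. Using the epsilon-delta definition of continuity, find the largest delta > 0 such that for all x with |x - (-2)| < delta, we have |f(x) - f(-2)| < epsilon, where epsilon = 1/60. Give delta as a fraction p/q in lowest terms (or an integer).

We compute f(-2) = 3*(-2) - 4 = -10.
|f(x) - f(-2)| = |3x - 4 - (-10)| = |3(x - (-2))| = 3|x - (-2)|.
We need 3|x - (-2)| < 1/60, i.e. |x - (-2)| < 1/60 / 3 = 1/180.
So any delta <= 1/180 works. Conversely, if delta > 1/180, then x = -2 + 1/180 satisfies |x - (-2)| = 1/180 < delta but |f(x) - f(-2)| = 3 * 1/180 = 1/60, which is not < 1/60; so no larger delta works.
Hence the largest such delta is 1/180.

1/180


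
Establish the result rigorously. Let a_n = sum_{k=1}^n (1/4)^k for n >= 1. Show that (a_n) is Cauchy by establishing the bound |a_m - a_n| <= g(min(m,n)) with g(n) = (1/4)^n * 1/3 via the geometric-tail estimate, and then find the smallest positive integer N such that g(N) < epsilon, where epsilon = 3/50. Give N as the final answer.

For m > n >= 1: |a_m - a_n| = sum_{k=n+1}^m (1/4)^k < sum_{k=n+1}^infinity (1/4)^k = (1/4)^(n+1) / (1 - 1/4) = (1/4)^n * (1/4) * (4/3) = (1/4)^n * 1/3.
So g(n) = (1/4)^n / 3. Since g(n) -> 0, (a_n) is Cauchy.
Now solve g(N) < 3/50: (1/4)^N / 3 < 3/50 <=> 4^N > 1 / (3 * 3/50) = 50/9.
Check powers of 4: 4^1 = 4 <= 50/9, 4^2 = 16 > 50/9.
So the smallest such N is 2. Check: g(2) = 1/(3 * 16) = 1/48 < 3/50.

2


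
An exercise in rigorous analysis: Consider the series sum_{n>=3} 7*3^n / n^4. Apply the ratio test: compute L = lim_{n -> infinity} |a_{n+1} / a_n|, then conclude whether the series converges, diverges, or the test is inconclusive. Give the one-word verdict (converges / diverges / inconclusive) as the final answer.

Let a_n denote the general term. Form the ratio a_{n+1}/a_n and simplify:
a_{n+1}/a_n = 3*n^4/(n + 1)^4
Take the limit as n -> infinity: L = 3.
Since L = 3 > 1 (or L = infinity), the ratio test implies the series diverges.

diverges


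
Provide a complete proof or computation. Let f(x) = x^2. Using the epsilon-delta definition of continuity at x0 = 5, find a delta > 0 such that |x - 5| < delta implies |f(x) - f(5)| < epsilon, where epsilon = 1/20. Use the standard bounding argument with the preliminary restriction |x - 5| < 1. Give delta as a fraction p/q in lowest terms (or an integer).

Factor: |x^2 - (5)^2| = |x - 5| * |x + 5|.
Impose |x - 5| < 1 first. Then |x + 5| = |(x - 5) + 2*(5)| <= |x - 5| + 2*|5| < 1 + 10 = 11.
So |x^2 - (5)^2| < delta * 11.
We need delta * 11 <= 1/20, i.e. delta <= 1/20/11 = 1/220.
Since 1/220 < 1, this is tighter than 1; take delta = 1/220.
So delta = 1/220 works.

1/220
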